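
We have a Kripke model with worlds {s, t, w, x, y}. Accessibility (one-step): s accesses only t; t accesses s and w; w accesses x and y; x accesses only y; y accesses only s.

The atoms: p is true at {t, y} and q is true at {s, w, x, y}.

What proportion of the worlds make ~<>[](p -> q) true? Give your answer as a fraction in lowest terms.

1/5

s: <>[](p -> q) is T. ✗
t: <>[](p -> q) is T. ✗
w: <>[](p -> q) is T. ✗
x: <>[](p -> q) is T. ✗
y: <>[](p -> q) is F. ✓
That's 1 of 5 worlds, so 1/5.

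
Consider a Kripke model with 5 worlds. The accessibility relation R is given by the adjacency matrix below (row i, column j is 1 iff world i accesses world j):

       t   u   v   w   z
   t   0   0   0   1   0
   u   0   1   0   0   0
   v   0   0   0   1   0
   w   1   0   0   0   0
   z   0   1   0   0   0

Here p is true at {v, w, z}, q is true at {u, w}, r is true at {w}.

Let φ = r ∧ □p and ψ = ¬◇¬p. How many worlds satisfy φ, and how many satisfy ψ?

For r ∧ □p:
t: r is F, □p is T. ✗
u: r is F, □p is F. ✗
v: r is F, □p is T. ✗
w: r is T, □p is F. ✗
z: r is F, □p is F. ✗
— 0 worlds.
For ¬◇¬p:
t: ◇¬p is F. ✓
u: ◇¬p is T. ✗
v: ◇¬p is F. ✓
w: ◇¬p is T. ✗
z: ◇¬p is T. ✗
— 2 worlds.

0 and 2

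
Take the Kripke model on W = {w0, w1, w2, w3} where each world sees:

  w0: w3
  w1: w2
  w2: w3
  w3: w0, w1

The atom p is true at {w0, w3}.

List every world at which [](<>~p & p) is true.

w0: successors {w3}; <>~p & p there: w3:T. ✓
w1: successors {w2}; <>~p & p there: w2:F. ✗
w2: successors {w3}; <>~p & p there: w3:T. ✓
w3: successors {w0, w1}; <>~p & p there: w0:F, w1:F. ✗

{w0, w2}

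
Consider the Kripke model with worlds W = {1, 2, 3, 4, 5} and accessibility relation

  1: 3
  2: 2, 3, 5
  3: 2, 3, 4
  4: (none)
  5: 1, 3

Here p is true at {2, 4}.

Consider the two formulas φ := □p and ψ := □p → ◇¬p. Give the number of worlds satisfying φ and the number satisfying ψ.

For □p:
1: successors {3}; p there: 3:F. ✗
2: successors {2, 3, 5}; p there: 2:T, 3:F, 5:F. ✗
3: successors {2, 3, 4}; p there: 2:T, 3:F, 4:T. ✗
4: no successors, so □p holds vacuously. ✓
5: successors {1, 3}; p there: 1:F, 3:F. ✗
— 1 world.
For □p → ◇¬p:
1: □p is F, ◇¬p is T. ✓
2: □p is F, ◇¬p is T. ✓
3: □p is F, ◇¬p is T. ✓
4: □p is T, ◇¬p is F. ✗
5: □p is F, ◇¬p is T. ✓
— 4 worlds.

1 and 4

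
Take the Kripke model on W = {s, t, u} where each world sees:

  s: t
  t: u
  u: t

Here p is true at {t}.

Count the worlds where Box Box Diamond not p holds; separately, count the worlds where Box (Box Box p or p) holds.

For Box Box Diamond not p:
s: successors {t}; Box Diamond not p there: t:F. ✗
t: successors {u}; Box Diamond not p there: u:T. ✓
u: successors {t}; Box Diamond not p there: t:F. ✗
— 1 world.
For Box (Box Box p or p):
s: successors {t}; Box Box p or p there: t:T. ✓
t: successors {u}; Box Box p or p there: u:F. ✗
u: successors {t}; Box Box p or p there: t:T. ✓
— 2 worlds.

1 and 2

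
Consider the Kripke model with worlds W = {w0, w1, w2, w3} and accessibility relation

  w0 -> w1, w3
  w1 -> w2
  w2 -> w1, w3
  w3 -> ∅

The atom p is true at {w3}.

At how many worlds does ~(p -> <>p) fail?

3

w0: p -> <>p is T. ✗
w1: p -> <>p is T. ✗
w2: p -> <>p is T. ✗
w3: p -> <>p is F. ✓
Satisfying worlds: {w3}.
So ~(p -> <>p) fails at the other 3 worlds.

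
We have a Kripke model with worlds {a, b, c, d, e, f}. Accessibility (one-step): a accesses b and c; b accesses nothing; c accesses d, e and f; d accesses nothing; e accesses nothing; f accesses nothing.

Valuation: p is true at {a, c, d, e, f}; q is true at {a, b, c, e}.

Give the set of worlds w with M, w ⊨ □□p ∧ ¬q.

a: □□p is T, ¬q is F. ✗
b: □□p is T, ¬q is F. ✗
c: □□p is T, ¬q is F. ✗
d: □□p is T, ¬q is T. ✓
e: □□p is T, ¬q is F. ✗
f: □□p is T, ¬q is T. ✓

{d, f}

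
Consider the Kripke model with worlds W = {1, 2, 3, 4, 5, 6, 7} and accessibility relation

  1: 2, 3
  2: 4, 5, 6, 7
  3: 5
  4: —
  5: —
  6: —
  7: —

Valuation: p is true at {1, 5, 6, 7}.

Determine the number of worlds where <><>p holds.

1: successors {2, 3}; <>p there: 2:T, 3:T. ✓
2: successors {4, 5, 6, 7}; <>p there: 4:F, 5:F, 6:F, 7:F. ✗
3: successors {5}; <>p there: 5:F. ✗
4: no successors, so <><>p fails. ✗
5: no successors, so <><>p fails. ✗
6: no successors, so <><>p fails. ✗
7: no successors, so <><>p fails. ✗
Satisfying worlds: {1}.

1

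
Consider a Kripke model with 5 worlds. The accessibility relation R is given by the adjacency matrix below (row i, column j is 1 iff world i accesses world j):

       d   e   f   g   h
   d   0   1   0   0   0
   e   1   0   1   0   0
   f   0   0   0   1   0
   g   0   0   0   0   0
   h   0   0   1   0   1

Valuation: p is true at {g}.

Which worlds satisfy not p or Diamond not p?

{d, e, f, h}

d: not p is T, Diamond not p is T. ✓
e: not p is T, Diamond not p is T. ✓
f: not p is T, Diamond not p is F. ✓
g: not p is F, Diamond not p is F. ✗
h: not p is T, Diamond not p is T. ✓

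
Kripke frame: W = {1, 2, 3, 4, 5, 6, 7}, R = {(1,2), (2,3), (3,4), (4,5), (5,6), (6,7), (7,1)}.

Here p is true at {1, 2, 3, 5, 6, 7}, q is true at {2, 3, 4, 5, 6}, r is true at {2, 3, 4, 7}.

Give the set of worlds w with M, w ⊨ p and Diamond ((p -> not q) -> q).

1: p is T, Diamond ((p -> not q) -> q) is T. ✓
2: p is T, Diamond ((p -> not q) -> q) is T. ✓
3: p is T, Diamond ((p -> not q) -> q) is T. ✓
4: p is F, Diamond ((p -> not q) -> q) is T. ✗
5: p is T, Diamond ((p -> not q) -> q) is T. ✓
6: p is T, Diamond ((p -> not q) -> q) is F. ✗
7: p is T, Diamond ((p -> not q) -> q) is F. ✗

{1, 2, 3, 5}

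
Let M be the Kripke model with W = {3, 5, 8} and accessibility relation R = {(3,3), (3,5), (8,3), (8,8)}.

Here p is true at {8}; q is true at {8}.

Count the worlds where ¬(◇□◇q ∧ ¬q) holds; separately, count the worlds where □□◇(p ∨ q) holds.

For ¬(◇□◇q ∧ ¬q):
3: ◇□◇q ∧ ¬q is T. ✗
5: ◇□◇q ∧ ¬q is F. ✓
8: ◇□◇q ∧ ¬q is F. ✓
— 2 worlds.
For □□◇(p ∨ q):
3: successors {3, 5}; □◇(p ∨ q) there: 3:F, 5:T. ✗
5: no successors, so □□◇(p ∨ q) holds vacuously. ✓
8: successors {3, 8}; □◇(p ∨ q) there: 3:F, 8:F. ✗
— 1 world.

2 and 1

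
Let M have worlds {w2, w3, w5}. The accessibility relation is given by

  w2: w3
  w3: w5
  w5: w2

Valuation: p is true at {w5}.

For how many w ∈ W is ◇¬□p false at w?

w2: successors {w3}; ¬□p there: w3:F. ✗
w3: successors {w5}; ¬□p there: w5:T. ✓
w5: successors {w2}; ¬□p there: w2:T. ✓
Satisfying worlds: {w3, w5}.
So ◇¬□p fails at the other 1 world.

1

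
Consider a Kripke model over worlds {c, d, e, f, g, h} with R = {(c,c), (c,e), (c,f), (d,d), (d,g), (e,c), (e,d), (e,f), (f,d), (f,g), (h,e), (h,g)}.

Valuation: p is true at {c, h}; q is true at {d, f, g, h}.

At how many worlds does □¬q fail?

5

c: successors {c, e, f}; ¬q there: c:T, e:T, f:F. ✗
d: successors {d, g}; ¬q there: d:F, g:F. ✗
e: successors {c, d, f}; ¬q there: c:T, d:F, f:F. ✗
f: successors {d, g}; ¬q there: d:F, g:F. ✗
g: no successors, so □¬q holds vacuously. ✓
h: successors {e, g}; ¬q there: e:T, g:F. ✗
Satisfying worlds: {g}.
So □¬q fails at the other 5 worlds.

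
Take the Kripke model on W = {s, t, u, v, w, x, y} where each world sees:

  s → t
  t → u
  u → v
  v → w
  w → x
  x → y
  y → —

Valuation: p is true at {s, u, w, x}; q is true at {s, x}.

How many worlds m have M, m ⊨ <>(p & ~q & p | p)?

3

s: successors {t}; p & ~q & p | p there: t:F. ✗
t: successors {u}; p & ~q & p | p there: u:T. ✓
u: successors {v}; p & ~q & p | p there: v:F. ✗
v: successors {w}; p & ~q & p | p there: w:T. ✓
w: successors {x}; p & ~q & p | p there: x:T. ✓
x: successors {y}; p & ~q & p | p there: y:F. ✗
y: no successors, so <>(p & ~q & p | p) fails. ✗
Satisfying worlds: {t, v, w}.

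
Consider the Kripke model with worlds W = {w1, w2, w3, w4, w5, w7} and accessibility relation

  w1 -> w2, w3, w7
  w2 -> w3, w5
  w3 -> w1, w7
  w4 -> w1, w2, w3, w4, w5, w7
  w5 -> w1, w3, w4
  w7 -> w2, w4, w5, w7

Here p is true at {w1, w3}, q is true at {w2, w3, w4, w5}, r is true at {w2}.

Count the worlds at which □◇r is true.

w1: successors {w2, w3, w7}; ◇r there: w2:F, w3:F, w7:T. ✗
w2: successors {w3, w5}; ◇r there: w3:F, w5:F. ✗
w3: successors {w1, w7}; ◇r there: w1:T, w7:T. ✓
w4: successors {w1, w2, w3, w4, w5, w7}; ◇r there: w1:T, w2:F, w3:F, w4:T, w5:F, w7:T. ✗
w5: successors {w1, w3, w4}; ◇r there: w1:T, w3:F, w4:T. ✗
w7: successors {w2, w4, w5, w7}; ◇r there: w2:F, w4:T, w5:F, w7:T. ✗
Satisfying worlds: {w3}.

1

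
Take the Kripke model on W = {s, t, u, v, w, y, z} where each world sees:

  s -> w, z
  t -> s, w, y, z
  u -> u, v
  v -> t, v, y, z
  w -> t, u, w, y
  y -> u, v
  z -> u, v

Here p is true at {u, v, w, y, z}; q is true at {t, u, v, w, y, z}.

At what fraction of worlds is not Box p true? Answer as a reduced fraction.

3/7

s: Box p is T. ✗
t: Box p is F. ✓
u: Box p is T. ✗
v: Box p is F. ✓
w: Box p is F. ✓
y: Box p is T. ✗
z: Box p is T. ✗
That's 3 of 7 worlds, so 3/7.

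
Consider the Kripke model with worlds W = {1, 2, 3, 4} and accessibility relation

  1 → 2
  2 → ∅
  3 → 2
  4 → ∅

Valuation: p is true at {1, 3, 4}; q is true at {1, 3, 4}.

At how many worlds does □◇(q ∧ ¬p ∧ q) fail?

1: successors {2}; ◇(q ∧ ¬p ∧ q) there: 2:F. ✗
2: no successors, so □◇(q ∧ ¬p ∧ q) holds vacuously. ✓
3: successors {2}; ◇(q ∧ ¬p ∧ q) there: 2:F. ✗
4: no successors, so □◇(q ∧ ¬p ∧ q) holds vacuously. ✓
Satisfying worlds: {2, 4}.
So □◇(q ∧ ¬p ∧ q) fails at the other 2 worlds.

2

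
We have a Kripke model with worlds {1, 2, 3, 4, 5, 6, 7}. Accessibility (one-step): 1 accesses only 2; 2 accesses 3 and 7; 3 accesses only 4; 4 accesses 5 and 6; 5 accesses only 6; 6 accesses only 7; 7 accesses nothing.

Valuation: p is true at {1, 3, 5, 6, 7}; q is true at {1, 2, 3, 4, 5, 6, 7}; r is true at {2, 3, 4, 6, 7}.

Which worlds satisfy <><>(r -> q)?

{1, 2, 3, 4, 5}

1: successors {2}; <>(r -> q) there: 2:T. ✓
2: successors {3, 7}; <>(r -> q) there: 3:T, 7:F. ✓
3: successors {4}; <>(r -> q) there: 4:T. ✓
4: successors {5, 6}; <>(r -> q) there: 5:T, 6:T. ✓
5: successors {6}; <>(r -> q) there: 6:T. ✓
6: successors {7}; <>(r -> q) there: 7:F. ✗
7: no successors, so <><>(r -> q) fails. ✗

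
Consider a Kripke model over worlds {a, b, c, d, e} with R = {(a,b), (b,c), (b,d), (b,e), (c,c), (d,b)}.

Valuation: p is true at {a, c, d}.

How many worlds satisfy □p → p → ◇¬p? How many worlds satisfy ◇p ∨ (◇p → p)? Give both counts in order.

For □p → p → ◇¬p:
a: □p is F, p → ◇¬p is T. ✓
b: □p is F, p → ◇¬p is T. ✓
c: □p is T, p → ◇¬p is F. ✗
d: □p is F, p → ◇¬p is T. ✓
e: □p is T, p → ◇¬p is T. ✓
— 4 worlds.
For ◇p ∨ (◇p → p):
a: ◇p is F, ◇p → p is T. ✓
b: ◇p is T, ◇p → p is F. ✓
c: ◇p is T, ◇p → p is T. ✓
d: ◇p is F, ◇p → p is T. ✓
e: ◇p is F, ◇p → p is T. ✓
— 5 worlds.

4 and 5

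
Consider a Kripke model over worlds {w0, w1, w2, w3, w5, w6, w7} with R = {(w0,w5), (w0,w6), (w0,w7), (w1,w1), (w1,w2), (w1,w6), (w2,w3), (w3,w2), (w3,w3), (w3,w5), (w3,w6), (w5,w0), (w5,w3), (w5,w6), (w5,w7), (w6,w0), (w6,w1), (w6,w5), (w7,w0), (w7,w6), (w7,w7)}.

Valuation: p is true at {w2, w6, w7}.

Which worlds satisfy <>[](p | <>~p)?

{w0, w1, w2, w3, w5, w6, w7}

w0: successors {w5, w6, w7}; [](p | <>~p) there: w5:T, w6:T, w7:T. ✓
w1: successors {w1, w2, w6}; [](p | <>~p) there: w1:T, w2:T, w6:T. ✓
w2: successors {w3}; [](p | <>~p) there: w3:T. ✓
w3: successors {w2, w3, w5, w6}; [](p | <>~p) there: w2:T, w3:T, w5:T, w6:T. ✓
w5: successors {w0, w3, w6, w7}; [](p | <>~p) there: w0:T, w3:T, w6:T, w7:T. ✓
w6: successors {w0, w1, w5}; [](p | <>~p) there: w0:T, w1:T, w5:T. ✓
w7: successors {w0, w6, w7}; [](p | <>~p) there: w0:T, w6:T, w7:T. ✓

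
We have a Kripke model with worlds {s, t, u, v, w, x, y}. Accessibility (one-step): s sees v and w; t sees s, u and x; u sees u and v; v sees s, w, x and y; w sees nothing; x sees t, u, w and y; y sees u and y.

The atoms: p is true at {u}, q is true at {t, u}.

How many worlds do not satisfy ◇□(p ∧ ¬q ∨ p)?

s: successors {v, w}; □(p ∧ ¬q ∨ p) there: v:F, w:T. ✓
t: successors {s, u, x}; □(p ∧ ¬q ∨ p) there: s:F, u:F, x:F. ✗
u: successors {u, v}; □(p ∧ ¬q ∨ p) there: u:F, v:F. ✗
v: successors {s, w, x, y}; □(p ∧ ¬q ∨ p) there: s:F, w:T, x:F, y:F. ✓
w: no successors, so ◇□(p ∧ ¬q ∨ p) fails. ✗
x: successors {t, u, w, y}; □(p ∧ ¬q ∨ p) there: t:F, u:F, w:T, y:F. ✓
y: successors {u, y}; □(p ∧ ¬q ∨ p) there: u:F, y:F. ✗
Satisfying worlds: {s, v, x}.
So ◇□(p ∧ ¬q ∨ p) fails at the other 4 worlds.

4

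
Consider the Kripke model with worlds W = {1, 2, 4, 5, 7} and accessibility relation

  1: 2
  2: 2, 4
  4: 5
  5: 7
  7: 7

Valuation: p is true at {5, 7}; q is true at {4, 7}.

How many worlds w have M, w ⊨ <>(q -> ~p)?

1: successors {2}; q -> ~p there: 2:T. ✓
2: successors {2, 4}; q -> ~p there: 2:T, 4:T. ✓
4: successors {5}; q -> ~p there: 5:T. ✓
5: successors {7}; q -> ~p there: 7:F. ✗
7: successors {7}; q -> ~p there: 7:F. ✗
Satisfying worlds: {1, 2, 4}.

3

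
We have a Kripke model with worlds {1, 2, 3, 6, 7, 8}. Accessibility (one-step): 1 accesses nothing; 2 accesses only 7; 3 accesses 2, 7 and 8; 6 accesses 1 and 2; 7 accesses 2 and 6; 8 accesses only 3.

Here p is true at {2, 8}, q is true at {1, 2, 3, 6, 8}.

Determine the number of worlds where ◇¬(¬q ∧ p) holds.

5

1: no successors, so ◇¬(¬q ∧ p) fails. ✗
2: successors {7}; ¬(¬q ∧ p) there: 7:T. ✓
3: successors {2, 7, 8}; ¬(¬q ∧ p) there: 2:T, 7:T, 8:T. ✓
6: successors {1, 2}; ¬(¬q ∧ p) there: 1:T, 2:T. ✓
7: successors {2, 6}; ¬(¬q ∧ p) there: 2:T, 6:T. ✓
8: successors {3}; ¬(¬q ∧ p) there: 3:T. ✓
Satisfying worlds: {2, 3, 6, 7, 8}.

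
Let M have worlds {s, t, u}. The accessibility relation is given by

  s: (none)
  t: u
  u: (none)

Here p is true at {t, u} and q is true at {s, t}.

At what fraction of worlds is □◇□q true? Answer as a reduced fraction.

2/3

s: no successors, so □◇□q holds vacuously. ✓
t: successors {u}; ◇□q there: u:F. ✗
u: no successors, so □◇□q holds vacuously. ✓
That's 2 of 3 worlds, so 2/3.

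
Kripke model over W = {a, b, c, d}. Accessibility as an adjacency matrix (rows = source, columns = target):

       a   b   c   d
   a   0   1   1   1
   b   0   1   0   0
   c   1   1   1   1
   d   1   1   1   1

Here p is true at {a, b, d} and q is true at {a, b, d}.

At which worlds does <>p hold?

a: successors {b, c, d}; p there: b:T, c:F, d:T. ✓
b: successors {b}; p there: b:T. ✓
c: successors {a, b, c, d}; p there: a:T, b:T, c:F, d:T. ✓
d: successors {a, b, c, d}; p there: a:T, b:T, c:F, d:T. ✓

{a, b, c, d}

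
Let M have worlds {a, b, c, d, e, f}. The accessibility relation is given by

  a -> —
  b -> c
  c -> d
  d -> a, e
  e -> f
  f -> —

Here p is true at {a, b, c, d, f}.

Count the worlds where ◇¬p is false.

5

a: no successors, so ◇¬p fails. ✗
b: successors {c}; ¬p there: c:F. ✗
c: successors {d}; ¬p there: d:F. ✗
d: successors {a, e}; ¬p there: a:F, e:T. ✓
e: successors {f}; ¬p there: f:F. ✗
f: no successors, so ◇¬p fails. ✗
Satisfying worlds: {d}.
So ◇¬p fails at the other 5 worlds.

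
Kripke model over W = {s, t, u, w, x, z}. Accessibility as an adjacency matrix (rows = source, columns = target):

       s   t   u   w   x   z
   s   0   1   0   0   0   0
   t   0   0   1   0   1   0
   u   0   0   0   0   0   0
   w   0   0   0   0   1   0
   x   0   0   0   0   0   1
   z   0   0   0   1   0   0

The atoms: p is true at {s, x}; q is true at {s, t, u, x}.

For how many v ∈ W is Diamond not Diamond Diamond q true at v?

4

s: successors {t}; not Diamond Diamond q there: t:T. ✓
t: successors {u, x}; not Diamond Diamond q there: u:T, x:T. ✓
u: no successors, so Diamond not Diamond Diamond q fails. ✗
w: successors {x}; not Diamond Diamond q there: x:T. ✓
x: successors {z}; not Diamond Diamond q there: z:F. ✗
z: successors {w}; not Diamond Diamond q there: w:T. ✓
Satisfying worlds: {s, t, w, z}.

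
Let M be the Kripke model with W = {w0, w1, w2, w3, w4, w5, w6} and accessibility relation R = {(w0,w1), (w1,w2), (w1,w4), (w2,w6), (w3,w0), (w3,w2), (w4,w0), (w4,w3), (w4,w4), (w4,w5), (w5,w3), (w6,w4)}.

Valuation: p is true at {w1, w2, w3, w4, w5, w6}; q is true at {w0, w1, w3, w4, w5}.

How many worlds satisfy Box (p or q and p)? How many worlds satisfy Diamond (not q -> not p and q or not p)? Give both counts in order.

5 and 6

For Box (p or q and p):
w0: successors {w1}; p or q and p there: w1:T. ✓
w1: successors {w2, w4}; p or q and p there: w2:T, w4:T. ✓
w2: successors {w6}; p or q and p there: w6:T. ✓
w3: successors {w0, w2}; p or q and p there: w0:F, w2:T. ✗
w4: successors {w0, w3, w4, w5}; p or q and p there: w0:F, w3:T, w4:T, w5:T. ✗
w5: successors {w3}; p or q and p there: w3:T. ✓
w6: successors {w4}; p or q and p there: w4:T. ✓
— 5 worlds.
For Diamond (not q -> not p and q or not p):
w0: successors {w1}; not q -> not p and q or not p there: w1:T. ✓
w1: successors {w2, w4}; not q -> not p and q or not p there: w2:F, w4:T. ✓
w2: successors {w6}; not q -> not p and q or not p there: w6:F. ✗
w3: successors {w0, w2}; not q -> not p and q or not p there: w0:T, w2:F. ✓
w4: successors {w0, w3, w4, w5}; not q -> not p and q or not p there: w0:T, w3:T, w4:T, w5:T. ✓
w5: successors {w3}; not q -> not p and q or not p there: w3:T. ✓
w6: successors {w4}; not q -> not p and q or not p there: w4:T. ✓
— 6 worlds.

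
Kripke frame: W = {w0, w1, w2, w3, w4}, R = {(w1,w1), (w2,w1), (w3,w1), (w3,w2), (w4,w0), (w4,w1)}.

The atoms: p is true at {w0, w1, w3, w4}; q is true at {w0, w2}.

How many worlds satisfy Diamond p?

4

w0: no successors, so Diamond p fails. ✗
w1: successors {w1}; p there: w1:T. ✓
w2: successors {w1}; p there: w1:T. ✓
w3: successors {w1, w2}; p there: w1:T, w2:F. ✓
w4: successors {w0, w1}; p there: w0:T, w1:T. ✓
Satisfying worlds: {w1, w2, w3, w4}.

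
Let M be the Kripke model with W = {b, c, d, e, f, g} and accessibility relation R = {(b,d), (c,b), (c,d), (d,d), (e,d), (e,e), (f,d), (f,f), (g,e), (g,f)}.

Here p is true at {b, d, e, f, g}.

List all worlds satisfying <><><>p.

{b, c, d, e, f, g}

b: successors {d}; <><>p there: d:T. ✓
c: successors {b, d}; <><>p there: b:T, d:T. ✓
d: successors {d}; <><>p there: d:T. ✓
e: successors {d, e}; <><>p there: d:T, e:T. ✓
f: successors {d, f}; <><>p there: d:T, f:T. ✓
g: successors {e, f}; <><>p there: e:T, f:T. ✓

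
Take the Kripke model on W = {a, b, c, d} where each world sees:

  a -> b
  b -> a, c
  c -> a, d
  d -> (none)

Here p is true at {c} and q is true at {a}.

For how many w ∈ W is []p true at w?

1

a: successors {b}; p there: b:F. ✗
b: successors {a, c}; p there: a:F, c:T. ✗
c: successors {a, d}; p there: a:F, d:F. ✗
d: no successors, so []p holds vacuously. ✓
Satisfying worlds: {d}.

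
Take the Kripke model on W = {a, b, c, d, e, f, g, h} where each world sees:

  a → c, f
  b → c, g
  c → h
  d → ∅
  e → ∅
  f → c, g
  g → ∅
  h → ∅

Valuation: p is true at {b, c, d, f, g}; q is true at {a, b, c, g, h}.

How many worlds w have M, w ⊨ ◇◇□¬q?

3

a: successors {c, f}; ◇□¬q there: c:T, f:T. ✓
b: successors {c, g}; ◇□¬q there: c:T, g:F. ✓
c: successors {h}; ◇□¬q there: h:F. ✗
d: no successors, so ◇◇□¬q fails. ✗
e: no successors, so ◇◇□¬q fails. ✗
f: successors {c, g}; ◇□¬q there: c:T, g:F. ✓
g: no successors, so ◇◇□¬q fails. ✗
h: no successors, so ◇◇□¬q fails. ✗
Satisfying worlds: {a, b, f}.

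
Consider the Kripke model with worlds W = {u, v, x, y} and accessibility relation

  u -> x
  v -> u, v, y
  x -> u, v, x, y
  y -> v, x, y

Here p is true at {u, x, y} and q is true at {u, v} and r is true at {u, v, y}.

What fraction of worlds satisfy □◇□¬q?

1/4

u: successors {x}; ◇□¬q there: x:T. ✓
v: successors {u, v, y}; ◇□¬q there: u:F, v:T, y:F. ✗
x: successors {u, v, x, y}; ◇□¬q there: u:F, v:T, x:T, y:F. ✗
y: successors {v, x, y}; ◇□¬q there: v:T, x:T, y:F. ✗
That's 1 of 4 worlds, so 1/4.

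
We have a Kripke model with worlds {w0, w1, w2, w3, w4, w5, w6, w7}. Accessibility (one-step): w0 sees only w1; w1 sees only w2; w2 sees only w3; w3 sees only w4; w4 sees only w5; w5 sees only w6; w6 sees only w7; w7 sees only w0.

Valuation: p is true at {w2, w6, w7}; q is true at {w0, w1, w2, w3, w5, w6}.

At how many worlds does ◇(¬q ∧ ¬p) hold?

w0: successors {w1}; ¬q ∧ ¬p there: w1:F. ✗
w1: successors {w2}; ¬q ∧ ¬p there: w2:F. ✗
w2: successors {w3}; ¬q ∧ ¬p there: w3:F. ✗
w3: successors {w4}; ¬q ∧ ¬p there: w4:T. ✓
w4: successors {w5}; ¬q ∧ ¬p there: w5:F. ✗
w5: successors {w6}; ¬q ∧ ¬p there: w6:F. ✗
w6: successors {w7}; ¬q ∧ ¬p there: w7:F. ✗
w7: successors {w0}; ¬q ∧ ¬p there: w0:F. ✗
Satisfying worlds: {w3}.

1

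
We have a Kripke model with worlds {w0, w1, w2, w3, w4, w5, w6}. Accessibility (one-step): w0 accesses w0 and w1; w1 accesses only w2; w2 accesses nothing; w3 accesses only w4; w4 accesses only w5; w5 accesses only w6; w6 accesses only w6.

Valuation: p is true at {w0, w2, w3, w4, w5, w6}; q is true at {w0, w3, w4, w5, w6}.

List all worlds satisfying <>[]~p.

{w1}

w0: successors {w0, w1}; []~p there: w0:F, w1:F. ✗
w1: successors {w2}; []~p there: w2:T. ✓
w2: no successors, so <>[]~p fails. ✗
w3: successors {w4}; []~p there: w4:F. ✗
w4: successors {w5}; []~p there: w5:F. ✗
w5: successors {w6}; []~p there: w6:F. ✗
w6: successors {w6}; []~p there: w6:F. ✗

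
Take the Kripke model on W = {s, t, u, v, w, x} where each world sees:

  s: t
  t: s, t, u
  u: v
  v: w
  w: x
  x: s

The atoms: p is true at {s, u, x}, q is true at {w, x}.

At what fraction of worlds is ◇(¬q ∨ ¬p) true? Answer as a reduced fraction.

s: successors {t}; ¬q ∨ ¬p there: t:T. ✓
t: successors {s, t, u}; ¬q ∨ ¬p there: s:T, t:T, u:T. ✓
u: successors {v}; ¬q ∨ ¬p there: v:T. ✓
v: successors {w}; ¬q ∨ ¬p there: w:T. ✓
w: successors {x}; ¬q ∨ ¬p there: x:F. ✗
x: successors {s}; ¬q ∨ ¬p there: s:T. ✓
That's 5 of 6 worlds, so 5/6.

5/6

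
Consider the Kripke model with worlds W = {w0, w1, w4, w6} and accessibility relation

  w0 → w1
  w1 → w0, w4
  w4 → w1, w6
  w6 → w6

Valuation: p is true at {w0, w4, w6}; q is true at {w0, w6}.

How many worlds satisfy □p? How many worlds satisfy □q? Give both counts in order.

2 and 1

For □p:
w0: successors {w1}; p there: w1:F. ✗
w1: successors {w0, w4}; p there: w0:T, w4:T. ✓
w4: successors {w1, w6}; p there: w1:F, w6:T. ✗
w6: successors {w6}; p there: w6:T. ✓
— 2 worlds.
For □q:
w0: successors {w1}; q there: w1:F. ✗
w1: successors {w0, w4}; q there: w0:T, w4:F. ✗
w4: successors {w1, w6}; q there: w1:F, w6:T. ✗
w6: successors {w6}; q there: w6:T. ✓
— 1 world.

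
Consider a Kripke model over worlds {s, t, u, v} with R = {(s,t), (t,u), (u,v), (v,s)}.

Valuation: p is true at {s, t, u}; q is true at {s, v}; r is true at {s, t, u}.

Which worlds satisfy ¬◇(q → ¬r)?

s: ◇(q → ¬r) is T. ✗
t: ◇(q → ¬r) is T. ✗
u: ◇(q → ¬r) is T. ✗
v: ◇(q → ¬r) is F. ✓

{v}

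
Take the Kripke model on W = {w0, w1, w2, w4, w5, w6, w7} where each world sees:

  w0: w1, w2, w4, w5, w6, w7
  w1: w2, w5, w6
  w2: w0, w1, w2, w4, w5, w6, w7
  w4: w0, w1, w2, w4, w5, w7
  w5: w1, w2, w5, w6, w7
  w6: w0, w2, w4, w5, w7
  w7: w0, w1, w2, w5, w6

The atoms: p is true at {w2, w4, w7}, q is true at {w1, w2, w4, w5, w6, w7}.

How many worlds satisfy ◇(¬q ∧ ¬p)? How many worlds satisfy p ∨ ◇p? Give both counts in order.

4 and 7

For ◇(¬q ∧ ¬p):
w0: successors {w1, w2, w4, w5, w6, w7}; ¬q ∧ ¬p there: w1:F, w2:F, w4:F, w5:F, w6:F, w7:F. ✗
w1: successors {w2, w5, w6}; ¬q ∧ ¬p there: w2:F, w5:F, w6:F. ✗
w2: successors {w0, w1, w2, w4, w5, w6, w7}; ¬q ∧ ¬p there: w0:T, w1:F, w2:F, w4:F, w5:F, w6:F, w7:F. ✓
w4: successors {w0, w1, w2, w4, w5, w7}; ¬q ∧ ¬p there: w0:T, w1:F, w2:F, w4:F, w5:F, w7:F. ✓
w5: successors {w1, w2, w5, w6, w7}; ¬q ∧ ¬p there: w1:F, w2:F, w5:F, w6:F, w7:F. ✗
w6: successors {w0, w2, w4, w5, w7}; ¬q ∧ ¬p there: w0:T, w2:F, w4:F, w5:F, w7:F. ✓
w7: successors {w0, w1, w2, w5, w6}; ¬q ∧ ¬p there: w0:T, w1:F, w2:F, w5:F, w6:F. ✓
— 4 worlds.
For p ∨ ◇p:
w0: p is F, ◇p is T. ✓
w1: p is F, ◇p is T. ✓
w2: p is T, ◇p is T. ✓
w4: p is T, ◇p is T. ✓
w5: p is F, ◇p is T. ✓
w6: p is F, ◇p is T. ✓
w7: p is T, ◇p is T. ✓
— 7 worlds.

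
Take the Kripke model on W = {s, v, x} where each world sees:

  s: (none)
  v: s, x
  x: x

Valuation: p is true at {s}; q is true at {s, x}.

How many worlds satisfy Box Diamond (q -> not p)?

2

s: no successors, so Box Diamond (q -> not p) holds vacuously. ✓
v: successors {s, x}; Diamond (q -> not p) there: s:F, x:T. ✗
x: successors {x}; Diamond (q -> not p) there: x:T. ✓
Satisfying worlds: {s, x}.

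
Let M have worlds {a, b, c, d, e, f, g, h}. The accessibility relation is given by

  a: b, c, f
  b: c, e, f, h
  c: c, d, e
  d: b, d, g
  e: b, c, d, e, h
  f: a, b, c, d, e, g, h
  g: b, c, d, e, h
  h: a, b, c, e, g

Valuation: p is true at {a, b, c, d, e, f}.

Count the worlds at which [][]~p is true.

0

a: successors {b, c, f}; []~p there: b:F, c:F, f:F. ✗
b: successors {c, e, f, h}; []~p there: c:F, e:F, f:F, h:F. ✗
c: successors {c, d, e}; []~p there: c:F, d:F, e:F. ✗
d: successors {b, d, g}; []~p there: b:F, d:F, g:F. ✗
e: successors {b, c, d, e, h}; []~p there: b:F, c:F, d:F, e:F, h:F. ✗
f: successors {a, b, c, d, e, g, h}; []~p there: a:F, b:F, c:F, d:F, e:F, g:F, h:F. ✗
g: successors {b, c, d, e, h}; []~p there: b:F, c:F, d:F, e:F, h:F. ✗
h: successors {a, b, c, e, g}; []~p there: a:F, b:F, c:F, e:F, g:F. ✗
Satisfying worlds: ∅.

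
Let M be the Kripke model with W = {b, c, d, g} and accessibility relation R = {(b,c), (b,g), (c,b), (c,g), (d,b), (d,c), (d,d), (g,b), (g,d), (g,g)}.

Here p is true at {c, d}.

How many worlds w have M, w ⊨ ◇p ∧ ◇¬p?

b: ◇p is T, ◇¬p is T. ✓
c: ◇p is F, ◇¬p is T. ✗
d: ◇p is T, ◇¬p is T. ✓
g: ◇p is T, ◇¬p is T. ✓
Satisfying worlds: {b, d, g}.

3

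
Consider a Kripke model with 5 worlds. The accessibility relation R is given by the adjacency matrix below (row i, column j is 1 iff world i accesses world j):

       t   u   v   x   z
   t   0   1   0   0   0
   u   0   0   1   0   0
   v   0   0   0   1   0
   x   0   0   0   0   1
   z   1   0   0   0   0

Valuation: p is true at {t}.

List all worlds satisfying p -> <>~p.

{t, u, v, x, z}

t: p is T, <>~p is T. ✓
u: p is F, <>~p is T. ✓
v: p is F, <>~p is T. ✓
x: p is F, <>~p is T. ✓
z: p is F, <>~p is F. ✓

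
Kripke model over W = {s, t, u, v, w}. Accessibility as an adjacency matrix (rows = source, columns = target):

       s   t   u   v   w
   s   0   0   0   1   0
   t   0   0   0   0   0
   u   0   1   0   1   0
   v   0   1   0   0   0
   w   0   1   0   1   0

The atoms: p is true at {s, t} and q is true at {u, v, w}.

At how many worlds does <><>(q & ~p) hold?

s: successors {v}; <>(q & ~p) there: v:F. ✗
t: no successors, so <><>(q & ~p) fails. ✗
u: successors {t, v}; <>(q & ~p) there: t:F, v:F. ✗
v: successors {t}; <>(q & ~p) there: t:F. ✗
w: successors {t, v}; <>(q & ~p) there: t:F, v:F. ✗
Satisfying worlds: ∅.

0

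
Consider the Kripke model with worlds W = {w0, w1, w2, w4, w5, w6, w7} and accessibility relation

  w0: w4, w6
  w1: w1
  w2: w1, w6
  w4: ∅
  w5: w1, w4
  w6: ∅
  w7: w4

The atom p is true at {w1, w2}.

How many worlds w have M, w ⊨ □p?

w0: successors {w4, w6}; p there: w4:F, w6:F. ✗
w1: successors {w1}; p there: w1:T. ✓
w2: successors {w1, w6}; p there: w1:T, w6:F. ✗
w4: no successors, so □p holds vacuously. ✓
w5: successors {w1, w4}; p there: w1:T, w4:F. ✗
w6: no successors, so □p holds vacuously. ✓
w7: successors {w4}; p there: w4:F. ✗
Satisfying worlds: {w1, w4, w6}.

3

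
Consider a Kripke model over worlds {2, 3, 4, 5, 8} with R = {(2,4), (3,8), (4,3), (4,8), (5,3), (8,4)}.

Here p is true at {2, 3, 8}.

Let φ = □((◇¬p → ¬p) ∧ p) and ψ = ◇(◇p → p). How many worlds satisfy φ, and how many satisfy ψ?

For □((◇¬p → ¬p) ∧ p):
2: successors {4}; (◇¬p → ¬p) ∧ p there: 4:F. ✗
3: successors {8}; (◇¬p → ¬p) ∧ p there: 8:F. ✗
4: successors {3, 8}; (◇¬p → ¬p) ∧ p there: 3:T, 8:F. ✗
5: successors {3}; (◇¬p → ¬p) ∧ p there: 3:T. ✓
8: successors {4}; (◇¬p → ¬p) ∧ p there: 4:F. ✗
— 1 world.
For ◇(◇p → p):
2: successors {4}; ◇p → p there: 4:F. ✗
3: successors {8}; ◇p → p there: 8:T. ✓
4: successors {3, 8}; ◇p → p there: 3:T, 8:T. ✓
5: successors {3}; ◇p → p there: 3:T. ✓
8: successors {4}; ◇p → p there: 4:F. ✗
— 3 worlds.

1 and 3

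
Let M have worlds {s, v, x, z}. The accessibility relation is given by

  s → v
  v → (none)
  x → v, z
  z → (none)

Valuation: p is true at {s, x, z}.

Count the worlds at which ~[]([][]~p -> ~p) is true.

s: []([][]~p -> ~p) is T. ✗
v: []([][]~p -> ~p) is T. ✗
x: []([][]~p -> ~p) is F. ✓
z: []([][]~p -> ~p) is T. ✗
Satisfying worlds: {x}.

1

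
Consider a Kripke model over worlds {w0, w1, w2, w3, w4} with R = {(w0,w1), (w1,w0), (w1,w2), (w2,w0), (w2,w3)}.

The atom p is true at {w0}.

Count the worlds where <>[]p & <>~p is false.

4

w0: <>[]p is F, <>~p is T. ✗
w1: <>[]p is F, <>~p is T. ✗
w2: <>[]p is T, <>~p is T. ✓
w3: <>[]p is F, <>~p is F. ✗
w4: <>[]p is F, <>~p is F. ✗
Satisfying worlds: {w2}.
So <>[]p & <>~p fails at the other 4 worlds.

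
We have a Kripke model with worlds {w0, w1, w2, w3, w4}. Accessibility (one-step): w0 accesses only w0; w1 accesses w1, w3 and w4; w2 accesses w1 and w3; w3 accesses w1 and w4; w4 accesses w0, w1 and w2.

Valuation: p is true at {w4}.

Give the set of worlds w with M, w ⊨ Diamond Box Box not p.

{w0, w4}

w0: successors {w0}; Box Box not p there: w0:T. ✓
w1: successors {w1, w3, w4}; Box Box not p there: w1:F, w3:F, w4:F. ✗
w2: successors {w1, w3}; Box Box not p there: w1:F, w3:F. ✗
w3: successors {w1, w4}; Box Box not p there: w1:F, w4:F. ✗
w4: successors {w0, w1, w2}; Box Box not p there: w0:T, w1:F, w2:F. ✓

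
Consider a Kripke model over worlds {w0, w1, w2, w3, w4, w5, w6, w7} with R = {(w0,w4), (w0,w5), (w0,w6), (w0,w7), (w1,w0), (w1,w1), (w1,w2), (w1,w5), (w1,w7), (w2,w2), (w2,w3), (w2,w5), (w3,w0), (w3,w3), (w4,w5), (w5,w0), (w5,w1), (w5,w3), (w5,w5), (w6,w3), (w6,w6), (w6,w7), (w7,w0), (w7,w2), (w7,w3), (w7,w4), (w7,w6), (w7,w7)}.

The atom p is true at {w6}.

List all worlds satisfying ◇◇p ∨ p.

{w0, w1, w3, w5, w6, w7}

w0: ◇◇p is T, p is F. ✓
w1: ◇◇p is T, p is F. ✓
w2: ◇◇p is F, p is F. ✗
w3: ◇◇p is T, p is F. ✓
w4: ◇◇p is F, p is F. ✗
w5: ◇◇p is T, p is F. ✓
w6: ◇◇p is T, p is T. ✓
w7: ◇◇p is T, p is F. ✓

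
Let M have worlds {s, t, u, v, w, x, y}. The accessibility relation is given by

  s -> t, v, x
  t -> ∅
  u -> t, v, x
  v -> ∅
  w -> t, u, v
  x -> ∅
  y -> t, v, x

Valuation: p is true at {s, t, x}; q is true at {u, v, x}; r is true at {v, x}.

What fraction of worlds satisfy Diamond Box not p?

4/7

s: successors {t, v, x}; Box not p there: t:T, v:T, x:T. ✓
t: no successors, so Diamond Box not p fails. ✗
u: successors {t, v, x}; Box not p there: t:T, v:T, x:T. ✓
v: no successors, so Diamond Box not p fails. ✗
w: successors {t, u, v}; Box not p there: t:T, u:F, v:T. ✓
x: no successors, so Diamond Box not p fails. ✗
y: successors {t, v, x}; Box not p there: t:T, v:T, x:T. ✓
That's 4 of 7 worlds, so 4/7.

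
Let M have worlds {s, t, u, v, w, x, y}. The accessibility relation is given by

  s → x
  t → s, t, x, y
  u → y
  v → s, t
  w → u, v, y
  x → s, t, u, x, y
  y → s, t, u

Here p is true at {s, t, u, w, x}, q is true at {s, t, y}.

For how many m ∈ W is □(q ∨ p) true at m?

s: successors {x}; q ∨ p there: x:T. ✓
t: successors {s, t, x, y}; q ∨ p there: s:T, t:T, x:T, y:T. ✓
u: successors {y}; q ∨ p there: y:T. ✓
v: successors {s, t}; q ∨ p there: s:T, t:T. ✓
w: successors {u, v, y}; q ∨ p there: u:T, v:F, y:T. ✗
x: successors {s, t, u, x, y}; q ∨ p there: s:T, t:T, u:T, x:T, y:T. ✓
y: successors {s, t, u}; q ∨ p there: s:T, t:T, u:T. ✓
Satisfying worlds: {s, t, u, v, x, y}.

6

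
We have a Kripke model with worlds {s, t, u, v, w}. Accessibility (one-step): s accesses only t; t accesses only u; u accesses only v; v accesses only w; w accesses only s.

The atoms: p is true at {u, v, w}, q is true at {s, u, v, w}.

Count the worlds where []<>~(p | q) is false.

s: successors {t}; <>~(p | q) there: t:F. ✗
t: successors {u}; <>~(p | q) there: u:F. ✗
u: successors {v}; <>~(p | q) there: v:F. ✗
v: successors {w}; <>~(p | q) there: w:F. ✗
w: successors {s}; <>~(p | q) there: s:T. ✓
Satisfying worlds: {w}.
So []<>~(p | q) fails at the other 4 worlds.

4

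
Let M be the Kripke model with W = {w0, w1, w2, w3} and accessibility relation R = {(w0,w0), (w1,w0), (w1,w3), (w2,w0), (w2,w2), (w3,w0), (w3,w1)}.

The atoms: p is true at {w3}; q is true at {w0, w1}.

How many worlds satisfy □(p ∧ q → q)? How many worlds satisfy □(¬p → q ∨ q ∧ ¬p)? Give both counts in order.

4 and 3

For □(p ∧ q → q):
w0: successors {w0}; p ∧ q → q there: w0:T. ✓
w1: successors {w0, w3}; p ∧ q → q there: w0:T, w3:T. ✓
w2: successors {w0, w2}; p ∧ q → q there: w0:T, w2:T. ✓
w3: successors {w0, w1}; p ∧ q → q there: w0:T, w1:T. ✓
— 4 worlds.
For □(¬p → q ∨ q ∧ ¬p):
w0: successors {w0}; ¬p → q ∨ q ∧ ¬p there: w0:T. ✓
w1: successors {w0, w3}; ¬p → q ∨ q ∧ ¬p there: w0:T, w3:T. ✓
w2: successors {w0, w2}; ¬p → q ∨ q ∧ ¬p there: w0:T, w2:F. ✗
w3: successors {w0, w1}; ¬p → q ∨ q ∧ ¬p there: w0:T, w1:T. ✓
— 3 worlds.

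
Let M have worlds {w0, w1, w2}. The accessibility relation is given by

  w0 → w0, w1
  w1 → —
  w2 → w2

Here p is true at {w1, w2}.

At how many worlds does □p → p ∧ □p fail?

w0: □p is F, p ∧ □p is F. ✓
w1: □p is T, p ∧ □p is T. ✓
w2: □p is T, p ∧ □p is T. ✓
Satisfying worlds: {w0, w1, w2}.
So □p → p ∧ □p fails at the other 0 worlds.

0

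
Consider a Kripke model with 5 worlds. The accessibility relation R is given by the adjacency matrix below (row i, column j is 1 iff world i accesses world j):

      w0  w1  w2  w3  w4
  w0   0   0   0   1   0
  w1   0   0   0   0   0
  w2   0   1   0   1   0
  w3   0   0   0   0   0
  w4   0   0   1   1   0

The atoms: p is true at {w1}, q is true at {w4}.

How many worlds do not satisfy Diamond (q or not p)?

2

w0: successors {w3}; q or not p there: w3:T. ✓
w1: no successors, so Diamond (q or not p) fails. ✗
w2: successors {w1, w3}; q or not p there: w1:F, w3:T. ✓
w3: no successors, so Diamond (q or not p) fails. ✗
w4: successors {w2, w3}; q or not p there: w2:T, w3:T. ✓
Satisfying worlds: {w0, w2, w4}.
So Diamond (q or not p) fails at the other 2 worlds.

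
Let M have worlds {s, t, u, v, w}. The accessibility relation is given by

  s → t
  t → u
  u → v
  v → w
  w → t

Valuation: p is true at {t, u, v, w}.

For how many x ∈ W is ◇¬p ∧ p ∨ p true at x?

s: ◇¬p ∧ p is F, p is F. ✗
t: ◇¬p ∧ p is F, p is T. ✓
u: ◇¬p ∧ p is F, p is T. ✓
v: ◇¬p ∧ p is F, p is T. ✓
w: ◇¬p ∧ p is F, p is T. ✓
Satisfying worlds: {t, u, v, w}.

4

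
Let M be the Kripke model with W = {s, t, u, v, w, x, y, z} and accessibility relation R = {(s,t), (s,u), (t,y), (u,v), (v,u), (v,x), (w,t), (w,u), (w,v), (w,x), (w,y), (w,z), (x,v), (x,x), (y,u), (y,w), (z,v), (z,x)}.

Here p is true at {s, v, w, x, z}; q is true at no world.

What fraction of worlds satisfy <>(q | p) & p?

1/2

s: <>(q | p) is F, p is T. ✗
t: <>(q | p) is F, p is F. ✗
u: <>(q | p) is T, p is F. ✗
v: <>(q | p) is T, p is T. ✓
w: <>(q | p) is T, p is T. ✓
x: <>(q | p) is T, p is T. ✓
y: <>(q | p) is T, p is F. ✗
z: <>(q | p) is T, p is T. ✓
That's 4 of 8 worlds, so 4/8 = 1/2.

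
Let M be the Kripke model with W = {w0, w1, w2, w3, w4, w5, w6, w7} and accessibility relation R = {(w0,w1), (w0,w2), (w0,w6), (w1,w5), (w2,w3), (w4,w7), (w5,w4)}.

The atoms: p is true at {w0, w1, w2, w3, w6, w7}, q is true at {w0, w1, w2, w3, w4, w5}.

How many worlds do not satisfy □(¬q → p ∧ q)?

w0: successors {w1, w2, w6}; ¬q → p ∧ q there: w1:T, w2:T, w6:F. ✗
w1: successors {w5}; ¬q → p ∧ q there: w5:T. ✓
w2: successors {w3}; ¬q → p ∧ q there: w3:T. ✓
w3: no successors, so □(¬q → p ∧ q) holds vacuously. ✓
w4: successors {w7}; ¬q → p ∧ q there: w7:F. ✗
w5: successors {w4}; ¬q → p ∧ q there: w4:T. ✓
w6: no successors, so □(¬q → p ∧ q) holds vacuously. ✓
w7: no successors, so □(¬q → p ∧ q) holds vacuously. ✓
Satisfying worlds: {w1, w2, w3, w5, w6, w7}.
So □(¬q → p ∧ q) fails at the other 2 worlds.

2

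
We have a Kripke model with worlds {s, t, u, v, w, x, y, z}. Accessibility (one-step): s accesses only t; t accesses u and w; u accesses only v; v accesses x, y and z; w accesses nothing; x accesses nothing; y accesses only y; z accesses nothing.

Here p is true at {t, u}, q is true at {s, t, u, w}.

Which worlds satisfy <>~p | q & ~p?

{s, t, u, v, w, y}

s: <>~p is F, q & ~p is T. ✓
t: <>~p is T, q & ~p is F. ✓
u: <>~p is T, q & ~p is F. ✓
v: <>~p is T, q & ~p is F. ✓
w: <>~p is F, q & ~p is T. ✓
x: <>~p is F, q & ~p is F. ✗
y: <>~p is T, q & ~p is F. ✓
z: <>~p is F, q & ~p is F. ✗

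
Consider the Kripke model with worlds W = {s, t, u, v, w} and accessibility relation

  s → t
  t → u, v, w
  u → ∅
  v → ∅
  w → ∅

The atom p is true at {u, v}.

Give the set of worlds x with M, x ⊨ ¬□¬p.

s: □¬p is T. ✗
t: □¬p is F. ✓
u: □¬p is T. ✗
v: □¬p is T. ✗
w: □¬p is T. ✗

{t}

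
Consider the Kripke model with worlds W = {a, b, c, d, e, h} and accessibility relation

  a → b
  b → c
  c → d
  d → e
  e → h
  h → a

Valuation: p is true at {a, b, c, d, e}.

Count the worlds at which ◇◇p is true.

a: successors {b}; ◇p there: b:T. ✓
b: successors {c}; ◇p there: c:T. ✓
c: successors {d}; ◇p there: d:T. ✓
d: successors {e}; ◇p there: e:F. ✗
e: successors {h}; ◇p there: h:T. ✓
h: successors {a}; ◇p there: a:T. ✓
Satisfying worlds: {a, b, c, e, h}.

5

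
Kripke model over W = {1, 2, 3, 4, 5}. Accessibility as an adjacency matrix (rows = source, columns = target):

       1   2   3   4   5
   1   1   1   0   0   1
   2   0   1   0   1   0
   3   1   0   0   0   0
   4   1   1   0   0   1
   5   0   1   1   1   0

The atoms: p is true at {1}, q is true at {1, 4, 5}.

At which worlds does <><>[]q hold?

1: successors {1, 2, 5}; <>[]q there: 1:F, 2:F, 5:T. ✓
2: successors {2, 4}; <>[]q there: 2:F, 4:F. ✗
3: successors {1}; <>[]q there: 1:F. ✗
4: successors {1, 2, 5}; <>[]q there: 1:F, 2:F, 5:T. ✓
5: successors {2, 3, 4}; <>[]q there: 2:F, 3:F, 4:F. ✗

{1, 4}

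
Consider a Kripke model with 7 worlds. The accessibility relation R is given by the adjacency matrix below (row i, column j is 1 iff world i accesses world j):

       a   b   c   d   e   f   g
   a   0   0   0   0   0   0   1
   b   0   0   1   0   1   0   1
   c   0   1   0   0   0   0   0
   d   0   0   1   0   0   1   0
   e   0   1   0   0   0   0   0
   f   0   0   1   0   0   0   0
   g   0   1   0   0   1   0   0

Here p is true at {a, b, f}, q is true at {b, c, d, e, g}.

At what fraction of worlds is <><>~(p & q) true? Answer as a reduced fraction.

6/7

a: successors {g}; <>~(p & q) there: g:T. ✓
b: successors {c, e, g}; <>~(p & q) there: c:F, e:F, g:T. ✓
c: successors {b}; <>~(p & q) there: b:T. ✓
d: successors {c, f}; <>~(p & q) there: c:F, f:T. ✓
e: successors {b}; <>~(p & q) there: b:T. ✓
f: successors {c}; <>~(p & q) there: c:F. ✗
g: successors {b, e}; <>~(p & q) there: b:T, e:F. ✓
That's 6 of 7 worlds, so 6/7.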